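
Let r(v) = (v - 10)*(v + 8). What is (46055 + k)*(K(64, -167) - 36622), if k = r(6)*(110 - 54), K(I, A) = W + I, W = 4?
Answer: -1568861126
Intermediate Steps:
r(v) = (-10 + v)*(8 + v)
K(I, A) = 4 + I
k = -3136 (k = (-80 + 6² - 2*6)*(110 - 54) = (-80 + 36 - 12)*56 = -56*56 = -3136)
(46055 + k)*(K(64, -167) - 36622) = (46055 - 3136)*((4 + 64) - 36622) = 42919*(68 - 36622) = 42919*(-36554) = -1568861126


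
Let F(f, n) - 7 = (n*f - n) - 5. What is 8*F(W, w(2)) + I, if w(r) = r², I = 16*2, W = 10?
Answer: 336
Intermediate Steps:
I = 32
F(f, n) = 2 - n + f*n (F(f, n) = 7 + ((n*f - n) - 5) = 7 + ((f*n - n) - 5) = 7 + ((-n + f*n) - 5) = 7 + (-5 - n + f*n) = 2 - n + f*n)
8*F(W, w(2)) + I = 8*(2 - 1*2² + 10*2²) + 32 = 8*(2 - 1*4 + 10*4) + 32 = 8*(2 - 4 + 40) + 32 = 8*38 + 32 = 304 + 32 = 336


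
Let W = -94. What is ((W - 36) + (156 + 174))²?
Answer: 40000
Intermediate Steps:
((W - 36) + (156 + 174))² = ((-94 - 36) + (156 + 174))² = (-130 + 330)² = 200² = 40000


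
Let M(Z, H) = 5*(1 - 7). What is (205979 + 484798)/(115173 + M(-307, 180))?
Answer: 230259/38381 ≈ 5.9993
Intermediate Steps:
M(Z, H) = -30 (M(Z, H) = 5*(-6) = -30)
(205979 + 484798)/(115173 + M(-307, 180)) = (205979 + 484798)/(115173 - 30) = 690777/115143 = 690777*(1/115143) = 230259/38381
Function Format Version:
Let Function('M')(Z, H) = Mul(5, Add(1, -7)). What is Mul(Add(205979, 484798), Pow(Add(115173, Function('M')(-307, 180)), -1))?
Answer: Rational(230259, 38381) ≈ 5.9993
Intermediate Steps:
Function('M')(Z, H) = -30 (Function('M')(Z, H) = Mul(5, -6) = -30)
Mul(Add(205979, 484798), Pow(Add(115173, Function('M')(-307, 180)), -1)) = Mul(Add(205979, 484798), Pow(Add(115173, -30), -1)) = Mul(690777, Pow(115143, -1)) = Mul(690777, Rational(1, 115143)) = Rational(230259, 38381)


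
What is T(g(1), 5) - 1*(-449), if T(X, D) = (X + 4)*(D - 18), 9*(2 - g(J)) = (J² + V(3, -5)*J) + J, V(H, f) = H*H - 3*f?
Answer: 3677/9 ≈ 408.56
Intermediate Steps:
V(H, f) = H² - 3*f
g(J) = 2 - 25*J/9 - J²/9 (g(J) = 2 - ((J² + (3² - 3*(-5))*J) + J)/9 = 2 - ((J² + (9 + 15)*J) + J)/9 = 2 - ((J² + 24*J) + J)/9 = 2 - (J² + 25*J)/9 = 2 + (-25*J/9 - J²/9) = 2 - 25*J/9 - J²/9)
T(X, D) = (-18 + D)*(4 + X) (T(X, D) = (4 + X)*(-18 + D) = (-18 + D)*(4 + X))
T(g(1), 5) - 1*(-449) = (-72 - 18*(2 - 25/9*1 - ⅑*1²) + 4*5 + 5*(2 - 25/9*1 - ⅑*1²)) - 1*(-449) = (-72 - 18*(2 - 25/9 - ⅑*1) + 20 + 5*(2 - 25/9 - ⅑*1)) + 449 = (-72 - 18*(2 - 25/9 - ⅑) + 20 + 5*(2 - 25/9 - ⅑)) + 449 = (-72 - 18*(-8/9) + 20 + 5*(-8/9)) + 449 = (-72 + 16 + 20 - 40/9) + 449 = -364/9 + 449 = 3677/9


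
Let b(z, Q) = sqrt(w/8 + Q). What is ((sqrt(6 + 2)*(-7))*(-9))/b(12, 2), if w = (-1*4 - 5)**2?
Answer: 504*sqrt(97)/97 ≈ 51.173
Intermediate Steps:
w = 81 (w = (-4 - 5)**2 = (-9)**2 = 81)
b(z, Q) = sqrt(81/8 + Q)
((sqrt(6 + 2)*(-7))*(-9))/b(12, 2) = ((sqrt(6 + 2)*(-7))*(-9))/((sqrt(162 + 16*2)/4)) = ((sqrt(8)*(-7))*(-9))/((sqrt(162 + 32)/4)) = (((2*sqrt(2))*(-7))*(-9))/((sqrt(194)/4)) = (-14*sqrt(2)*(-9))*(2*sqrt(194)/97) = (126*sqrt(2))*(2*sqrt(194)/97) = 504*sqrt(97)/97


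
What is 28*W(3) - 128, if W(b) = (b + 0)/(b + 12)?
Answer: -612/5 ≈ -122.40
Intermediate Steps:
W(b) = b/(12 + b)
28*W(3) - 128 = 28*(3/(12 + 3)) - 128 = 28*(3/15) - 128 = 28*(3*(1/15)) - 128 = 28*(⅕) - 128 = 28/5 - 128 = -612/5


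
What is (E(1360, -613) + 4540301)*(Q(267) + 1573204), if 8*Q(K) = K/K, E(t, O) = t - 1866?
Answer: 57136193765235/8 ≈ 7.1420e+12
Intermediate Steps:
E(t, O) = -1866 + t
Q(K) = ⅛ (Q(K) = (K/K)/8 = (⅛)*1 = ⅛)
(E(1360, -613) + 4540301)*(Q(267) + 1573204) = ((-1866 + 1360) + 4540301)*(⅛ + 1573204) = (-506 + 4540301)*(12585633/8) = 4539795*(12585633/8) = 57136193765235/8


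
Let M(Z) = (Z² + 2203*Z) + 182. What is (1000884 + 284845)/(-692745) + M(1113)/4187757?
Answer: -44880555981/46048376555 ≈ -0.97464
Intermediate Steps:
M(Z) = 182 + Z² + 2203*Z
(1000884 + 284845)/(-692745) + M(1113)/4187757 = (1000884 + 284845)/(-692745) + (182 + 1113² + 2203*1113)/4187757 = 1285729*(-1/692745) + (182 + 1238769 + 2451939)*(1/4187757) = -1285729/692745 + 3690890*(1/4187757) = -1285729/692745 + 527270/598251 = -44880555981/46048376555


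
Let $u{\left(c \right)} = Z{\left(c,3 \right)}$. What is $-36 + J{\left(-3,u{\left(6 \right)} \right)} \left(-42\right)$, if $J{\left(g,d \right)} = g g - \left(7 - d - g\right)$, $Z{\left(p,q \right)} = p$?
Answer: $-246$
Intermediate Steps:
$u{\left(c \right)} = c$
$J{\left(g,d \right)} = -7 + d + g + g^{2}$ ($J{\left(g,d \right)} = g^{2} - \left(7 - d - g\right) = g^{2} + \left(-7 + d + g\right) = -7 + d + g + g^{2}$)
$-36 + J{\left(-3,u{\left(6 \right)} \right)} \left(-42\right) = -36 + \left(-7 + 6 - 3 + \left(-3\right)^{2}\right) \left(-42\right) = -36 + \left(-7 + 6 - 3 + 9\right) \left(-42\right) = -36 + 5 \left(-42\right) = -36 - 210 = -246$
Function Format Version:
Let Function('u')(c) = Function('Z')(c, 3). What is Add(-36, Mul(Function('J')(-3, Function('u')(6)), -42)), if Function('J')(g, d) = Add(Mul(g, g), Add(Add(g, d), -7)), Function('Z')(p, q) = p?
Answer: -246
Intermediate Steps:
Function('u')(c) = c
Function('J')(g, d) = Add(-7, d, g, Pow(g, 2)) (Function('J')(g, d) = Add(Pow(g, 2), Add(Add(d, g), -7)) = Add(Pow(g, 2), Add(-7, d, g)) = Add(-7, d, g, Pow(g, 2)))
Add(-36, Mul(Function('J')(-3, Function('u')(6)), -42)) = Add(-36, Mul(Add(-7, 6, -3, Pow(-3, 2)), -42)) = Add(-36, Mul(Add(-7, 6, -3, 9), -42)) = Add(-36, Mul(5, -42)) = Add(-36, -210) = -246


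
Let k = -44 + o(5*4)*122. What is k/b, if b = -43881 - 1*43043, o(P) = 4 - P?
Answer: 499/21731 ≈ 0.022963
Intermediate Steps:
k = -1996 (k = -44 + (4 - 5*4)*122 = -44 + (4 - 1*20)*122 = -44 + (4 - 20)*122 = -44 - 16*122 = -44 - 1952 = -1996)
b = -86924 (b = -43881 - 43043 = -86924)
k/b = -1996/(-86924) = -1996*(-1/86924) = 499/21731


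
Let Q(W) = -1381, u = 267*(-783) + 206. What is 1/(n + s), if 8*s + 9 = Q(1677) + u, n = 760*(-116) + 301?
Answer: -8/913117 ≈ -8.7612e-6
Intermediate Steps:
u = -208855 (u = -209061 + 206 = -208855)
n = -87859 (n = -88160 + 301 = -87859)
s = -210245/8 (s = -9/8 + (-1381 - 208855)/8 = -9/8 + (⅛)*(-210236) = -9/8 - 52559/2 = -210245/8 ≈ -26281.)
1/(n + s) = 1/(-87859 - 210245/8) = 1/(-913117/8) = -8/913117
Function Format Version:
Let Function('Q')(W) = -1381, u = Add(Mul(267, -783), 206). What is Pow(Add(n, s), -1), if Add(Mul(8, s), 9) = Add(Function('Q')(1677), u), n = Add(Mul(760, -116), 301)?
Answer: Rational(-8, 913117) ≈ -8.7612e-6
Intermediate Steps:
u = -208855 (u = Add(-209061, 206) = -208855)
n = -87859 (n = Add(-88160, 301) = -87859)
s = Rational(-210245, 8) (s = Add(Rational(-9, 8), Mul(Rational(1, 8), Add(-1381, -208855))) = Add(Rational(-9, 8), Mul(Rational(1, 8), -210236)) = Add(Rational(-9, 8), Rational(-52559, 2)) = Rational(-210245, 8) ≈ -26281.)
Pow(Add(n, s), -1) = Pow(Add(-87859, Rational(-210245, 8)), -1) = Pow(Rational(-913117, 8), -1) = Rational(-8, 913117)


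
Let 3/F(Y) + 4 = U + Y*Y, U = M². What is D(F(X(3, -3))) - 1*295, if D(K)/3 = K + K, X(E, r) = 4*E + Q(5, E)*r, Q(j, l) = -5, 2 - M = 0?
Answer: -23893/81 ≈ -294.98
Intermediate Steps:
M = 2 (M = 2 - 1*0 = 2 + 0 = 2)
U = 4 (U = 2² = 4)
X(E, r) = -5*r + 4*E (X(E, r) = 4*E - 5*r = -5*r + 4*E)
F(Y) = 3/Y² (F(Y) = 3/(-4 + (4 + Y*Y)) = 3/(-4 + (4 + Y²)) = 3/(Y²) = 3/Y²)
D(K) = 6*K (D(K) = 3*(K + K) = 3*(2*K) = 6*K)
D(F(X(3, -3))) - 1*295 = 6*(3/(-5*(-3) + 4*3)²) - 1*295 = 6*(3/(15 + 12)²) - 295 = 6*(3/27²) - 295 = 6*(3*(1/729)) - 295 = 6*(1/243) - 295 = 2/81 - 295 = -23893/81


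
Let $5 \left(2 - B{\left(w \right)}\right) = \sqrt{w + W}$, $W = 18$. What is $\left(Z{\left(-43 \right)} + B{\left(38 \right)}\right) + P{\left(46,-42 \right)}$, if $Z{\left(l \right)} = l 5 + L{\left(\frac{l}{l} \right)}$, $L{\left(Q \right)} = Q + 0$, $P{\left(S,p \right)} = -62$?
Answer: $-274 - \frac{2 \sqrt{14}}{5} \approx -275.5$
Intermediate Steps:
$L{\left(Q \right)} = Q$
$Z{\left(l \right)} = 1 + 5 l$ ($Z{\left(l \right)} = l 5 + \frac{l}{l} = 5 l + 1 = 1 + 5 l$)
$B{\left(w \right)} = 2 - \frac{\sqrt{18 + w}}{5}$ ($B{\left(w \right)} = 2 - \frac{\sqrt{w + 18}}{5} = 2 - \frac{\sqrt{18 + w}}{5}$)
$\left(Z{\left(-43 \right)} + B{\left(38 \right)}\right) + P{\left(46,-42 \right)} = \left(\left(1 + 5 \left(-43\right)\right) + \left(2 - \frac{\sqrt{18 + 38}}{5}\right)\right) - 62 = \left(\left(1 - 215\right) + \left(2 - \frac{\sqrt{56}}{5}\right)\right) - 62 = \left(-214 + \left(2 - \frac{2 \sqrt{14}}{5}\right)\right) - 62 = \left(-212 - \frac{2 \sqrt{14}}{5}\right) - 62 = -274 - \frac{2 \sqrt{14}}{5}$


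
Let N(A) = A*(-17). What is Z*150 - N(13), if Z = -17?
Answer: -2329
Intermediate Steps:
N(A) = -17*A
Z*150 - N(13) = -17*150 - (-17)*13 = -2550 - 1*(-221) = -2550 + 221 = -2329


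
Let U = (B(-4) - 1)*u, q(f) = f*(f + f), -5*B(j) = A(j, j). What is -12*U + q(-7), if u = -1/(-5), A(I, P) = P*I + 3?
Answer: 2738/25 ≈ 109.52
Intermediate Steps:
A(I, P) = 3 + I*P (A(I, P) = I*P + 3 = 3 + I*P)
B(j) = -⅗ - j²/5 (B(j) = -(3 + j*j)/5 = -(3 + j²)/5 = -⅗ - j²/5)
q(f) = 2*f² (q(f) = f*(2*f) = 2*f²)
u = ⅕ (u = -1*(-⅕) = ⅕ ≈ 0.20000)
U = -24/25 (U = ((-⅗ - ⅕*(-4)²) - 1)*(⅕) = ((-⅗ - ⅕*16) - 1)*(⅕) = ((-⅗ - 16/5) - 1)*(⅕) = (-19/5 - 1)*(⅕) = -24/5*⅕ = -24/25 ≈ -0.96000)
-12*U + q(-7) = -12*(-24/25) + 2*(-7)² = 288/25 + 2*49 = 288/25 + 98 = 2738/25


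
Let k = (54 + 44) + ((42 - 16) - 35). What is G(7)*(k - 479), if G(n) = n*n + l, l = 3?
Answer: -20280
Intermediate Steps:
k = 89 (k = 98 + (26 - 35) = 98 - 9 = 89)
G(n) = 3 + n**2 (G(n) = n*n + 3 = n**2 + 3 = 3 + n**2)
G(7)*(k - 479) = (3 + 7**2)*(89 - 479) = (3 + 49)*(-390) = 52*(-390) = -20280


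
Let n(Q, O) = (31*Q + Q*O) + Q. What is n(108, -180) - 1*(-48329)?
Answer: 32345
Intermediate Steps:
n(Q, O) = 32*Q + O*Q (n(Q, O) = (31*Q + O*Q) + Q = 32*Q + O*Q)
n(108, -180) - 1*(-48329) = 108*(32 - 180) - 1*(-48329) = 108*(-148) + 48329 = -15984 + 48329 = 32345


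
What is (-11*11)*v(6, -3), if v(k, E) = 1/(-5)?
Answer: 121/5 ≈ 24.200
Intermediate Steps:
v(k, E) = -⅕
(-11*11)*v(6, -3) = -11*11*(-⅕) = -121*(-⅕) = 121/5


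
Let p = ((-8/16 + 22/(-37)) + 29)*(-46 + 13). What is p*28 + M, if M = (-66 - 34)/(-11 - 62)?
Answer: -69640490/2701 ≈ -25783.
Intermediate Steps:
M = 100/73 (M = -100/(-73) = -100*(-1/73) = 100/73 ≈ 1.3699)
p = -68145/74 (p = ((-8*1/16 + 22*(-1/37)) + 29)*(-33) = ((-1/2 - 22/37) + 29)*(-33) = (-81/74 + 29)*(-33) = (2065/74)*(-33) = -68145/74 ≈ -920.88)
p*28 + M = -68145/74*28 + 100/73 = -954030/37 + 100/73 = -69640490/2701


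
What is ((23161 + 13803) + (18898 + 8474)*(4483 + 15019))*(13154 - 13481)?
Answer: -174567546516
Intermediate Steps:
((23161 + 13803) + (18898 + 8474)*(4483 + 15019))*(13154 - 13481) = (36964 + 27372*19502)*(-327) = (36964 + 533808744)*(-327) = 533845708*(-327) = -174567546516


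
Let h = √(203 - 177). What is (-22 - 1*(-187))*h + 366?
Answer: 366 + 165*√26 ≈ 1207.3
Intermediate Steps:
h = √26 ≈ 5.0990
(-22 - 1*(-187))*h + 366 = (-22 - 1*(-187))*√26 + 366 = (-22 + 187)*√26 + 366 = 165*√26 + 366 = 366 + 165*√26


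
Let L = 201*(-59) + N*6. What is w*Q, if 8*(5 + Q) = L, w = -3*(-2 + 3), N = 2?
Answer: 35661/8 ≈ 4457.6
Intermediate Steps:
w = -3 (w = -3*1 = -3)
L = -11847 (L = 201*(-59) + 2*6 = -11859 + 12 = -11847)
Q = -11887/8 (Q = -5 + (1/8)*(-11847) = -5 - 11847/8 = -11887/8 ≈ -1485.9)
w*Q = -3*(-11887/8) = 35661/8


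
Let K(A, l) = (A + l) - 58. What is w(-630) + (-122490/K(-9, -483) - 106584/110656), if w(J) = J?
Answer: -310583397/760760 ≈ -408.25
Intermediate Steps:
K(A, l) = -58 + A + l
w(-630) + (-122490/K(-9, -483) - 106584/110656) = -630 + (-122490/(-58 - 9 - 483) - 106584/110656) = -630 + (-122490/(-550) - 106584*1/110656) = -630 + (-122490*(-1/550) - 13323/13832) = -630 + (12249/55 - 13323/13832) = -630 + 168695403/760760 = -310583397/760760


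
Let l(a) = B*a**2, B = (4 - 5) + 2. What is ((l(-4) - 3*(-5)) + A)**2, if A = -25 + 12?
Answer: 324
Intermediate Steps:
B = 1 (B = -1 + 2 = 1)
l(a) = a**2 (l(a) = 1*a**2 = a**2)
A = -13
((l(-4) - 3*(-5)) + A)**2 = (((-4)**2 - 3*(-5)) - 13)**2 = ((16 + 15) - 13)**2 = (31 - 13)**2 = 18**2 = 324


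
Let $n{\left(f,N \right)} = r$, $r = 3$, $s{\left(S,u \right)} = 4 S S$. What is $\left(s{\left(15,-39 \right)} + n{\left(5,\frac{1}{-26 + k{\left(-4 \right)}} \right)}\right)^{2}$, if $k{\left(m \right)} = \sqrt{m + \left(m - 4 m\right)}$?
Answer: $815409$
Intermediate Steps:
$s{\left(S,u \right)} = 4 S^{2}$
$k{\left(m \right)} = \sqrt{2} \sqrt{- m}$ ($k{\left(m \right)} = \sqrt{m - 3 m} = \sqrt{- 2 m} = \sqrt{2} \sqrt{- m}$)
$n{\left(f,N \right)} = 3$
$\left(s{\left(15,-39 \right)} + n{\left(5,\frac{1}{-26 + k{\left(-4 \right)}} \right)}\right)^{2} = \left(4 \cdot 15^{2} + 3\right)^{2} = \left(4 \cdot 225 + 3\right)^{2} = \left(900 + 3\right)^{2} = 903^{2} = 815409$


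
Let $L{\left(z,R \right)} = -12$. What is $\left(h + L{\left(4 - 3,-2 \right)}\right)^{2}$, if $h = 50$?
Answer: $1444$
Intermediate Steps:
$\left(h + L{\left(4 - 3,-2 \right)}\right)^{2} = \left(50 - 12\right)^{2} = 38^{2} = 1444$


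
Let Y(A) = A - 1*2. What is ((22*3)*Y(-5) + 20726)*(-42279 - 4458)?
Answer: -947078568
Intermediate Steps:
Y(A) = -2 + A (Y(A) = A - 2 = -2 + A)
((22*3)*Y(-5) + 20726)*(-42279 - 4458) = ((22*3)*(-2 - 5) + 20726)*(-42279 - 4458) = (66*(-7) + 20726)*(-46737) = (-462 + 20726)*(-46737) = 20264*(-46737) = -947078568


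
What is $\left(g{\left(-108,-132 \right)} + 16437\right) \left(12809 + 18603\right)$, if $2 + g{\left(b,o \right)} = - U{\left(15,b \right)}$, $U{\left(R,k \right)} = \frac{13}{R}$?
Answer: $\frac{7743434944}{15} \approx 5.1623 \cdot 10^{8}$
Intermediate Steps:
$g{\left(b,o \right)} = - \frac{43}{15}$ ($g{\left(b,o \right)} = -2 - \frac{13}{15} = - \frac{43}{15}$)
$\left(g{\left(-108,-132 \right)} + 16437\right) \left(12809 + 18603\right) = \left(- \frac{43}{15} + 16437\right) \left(12809 + 18603\right) = \frac{246512}{15} \cdot 31412 = \frac{7743434944}{15}$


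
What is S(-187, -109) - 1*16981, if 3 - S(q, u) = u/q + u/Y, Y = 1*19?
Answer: -60304522/3553 ≈ -16973.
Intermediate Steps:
Y = 19
S(q, u) = 3 - u/19 - u/q (S(q, u) = 3 - (u/q + u/19) = 3 - (u/19 + u/q) = 3 + (-u/19 - u/q) = 3 - u/19 - u/q)
S(-187, -109) - 1*16981 = (3 - 1/19*(-109) - 1*(-109)/(-187)) - 1*16981 = (3 + 109/19 - 1*(-109)*(-1/187)) - 16981 = (3 + 109/19 - 109/187) - 16981 = 28971/3553 - 16981 = -60304522/3553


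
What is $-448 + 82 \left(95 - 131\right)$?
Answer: $-3400$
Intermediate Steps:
$-448 + 82 \left(95 - 131\right) = -448 + 82 \left(-36\right) = -448 - 2952 = -3400$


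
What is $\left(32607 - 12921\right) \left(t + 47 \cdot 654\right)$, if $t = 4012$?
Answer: $684088500$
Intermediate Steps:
$\left(32607 - 12921\right) \left(t + 47 \cdot 654\right) = \left(32607 - 12921\right) \left(4012 + 47 \cdot 654\right) = 19686 \left(4012 + 30738\right) = 19686 \cdot 34750 = 684088500$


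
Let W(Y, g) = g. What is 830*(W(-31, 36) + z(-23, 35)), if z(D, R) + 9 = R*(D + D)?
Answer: -1313890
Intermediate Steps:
z(D, R) = -9 + 2*D*R (z(D, R) = -9 + R*(D + D) = -9 + R*(2*D) = -9 + 2*D*R)
830*(W(-31, 36) + z(-23, 35)) = 830*(36 + (-9 + 2*(-23)*35)) = 830*(36 + (-9 - 1610)) = 830*(36 - 1619) = 830*(-1583) = -1313890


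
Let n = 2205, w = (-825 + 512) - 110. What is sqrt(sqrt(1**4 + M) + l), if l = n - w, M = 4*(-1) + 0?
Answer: sqrt(2628 + I*sqrt(3)) ≈ 51.264 + 0.0169*I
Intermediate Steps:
M = -4 (M = -4 + 0 = -4)
w = -423 (w = -313 - 110 = -423)
l = 2628 (l = 2205 - 1*(-423) = 2205 + 423 = 2628)
sqrt(sqrt(1**4 + M) + l) = sqrt(sqrt(1**4 - 4) + 2628) = sqrt(sqrt(1 - 4) + 2628) = sqrt(sqrt(-3) + 2628) = sqrt(I*sqrt(3) + 2628) = sqrt(2628 + I*sqrt(3))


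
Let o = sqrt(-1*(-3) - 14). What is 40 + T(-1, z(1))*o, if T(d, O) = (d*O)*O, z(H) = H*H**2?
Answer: 40 - I*sqrt(11) ≈ 40.0 - 3.3166*I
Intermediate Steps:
z(H) = H**3
T(d, O) = d*O**2 (T(d, O) = (O*d)*O = d*O**2)
o = I*sqrt(11) (o = sqrt(3 - 14) = sqrt(-11) = I*sqrt(11) ≈ 3.3166*I)
40 + T(-1, z(1))*o = 40 + (-(1**3)**2)*(I*sqrt(11)) = 40 + (-1*1**2)*(I*sqrt(11)) = 40 + (-1*1)*(I*sqrt(11)) = 40 - I*sqrt(11)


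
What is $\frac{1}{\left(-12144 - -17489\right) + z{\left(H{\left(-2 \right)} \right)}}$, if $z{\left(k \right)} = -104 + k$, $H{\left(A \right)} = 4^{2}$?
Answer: $\frac{1}{5257} \approx 0.00019022$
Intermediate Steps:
$H{\left(A \right)} = 16$
$\frac{1}{\left(-12144 - -17489\right) + z{\left(H{\left(-2 \right)} \right)}} = \frac{1}{\left(-12144 - -17489\right) + \left(-104 + 16\right)} = \frac{1}{\left(-12144 + 17489\right) - 88} = \frac{1}{5345 - 88} = \frac{1}{5257}$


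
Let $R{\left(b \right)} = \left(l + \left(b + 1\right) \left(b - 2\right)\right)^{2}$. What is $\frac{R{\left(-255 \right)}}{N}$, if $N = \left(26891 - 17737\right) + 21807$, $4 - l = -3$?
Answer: $\frac{4262131225}{30961} \approx 1.3766 \cdot 10^{5}$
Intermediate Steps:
$l = 7$ ($l = 4 - -3 = 4 + 3 = 7$)
$R{\left(b \right)} = \left(7 + \left(1 + b\right) \left(-2 + b\right)\right)^{2}$ ($R{\left(b \right)} = \left(7 + \left(b + 1\right) \left(b - 2\right)\right)^{2} = \left(7 + \left(1 + b\right) \left(-2 + b\right)\right)^{2}$)
$N = 30961$ ($N = \left(26891 - 17737\right) + 21807 = 9154 + 21807 = 30961$)
$\frac{R{\left(-255 \right)}}{N} = \frac{\left(5 + \left(-255\right)^{2} - -255\right)^{2}}{30961} = \left(5 + 65025 + 255\right)^{2} \cdot \frac{1}{30961} = 65285^{2} \cdot \frac{1}{30961} = 4262131225 \cdot \frac{1}{30961} = \frac{4262131225}{30961}$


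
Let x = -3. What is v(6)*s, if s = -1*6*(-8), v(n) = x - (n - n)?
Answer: -144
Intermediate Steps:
v(n) = -3 (v(n) = -3 - (n - n) = -3 - 1*0 = -3 + 0 = -3)
s = 48 (s = -6*(-8) = 48)
v(6)*s = -3*48 = -144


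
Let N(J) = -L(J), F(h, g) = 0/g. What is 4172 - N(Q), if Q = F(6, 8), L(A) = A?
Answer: 4172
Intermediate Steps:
F(h, g) = 0
Q = 0
N(J) = -J
4172 - N(Q) = 4172 - (-1)*0 = 4172 - 1*0 = 4172 + 0 = 4172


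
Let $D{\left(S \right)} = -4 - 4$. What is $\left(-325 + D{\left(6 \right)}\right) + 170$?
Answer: $-163$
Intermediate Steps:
$D{\left(S \right)} = -8$ ($D{\left(S \right)} = -4 - 4 = -8$)
$\left(-325 + D{\left(6 \right)}\right) + 170 = \left(-325 - 8\right) + 170 = -333 + 170 = -163$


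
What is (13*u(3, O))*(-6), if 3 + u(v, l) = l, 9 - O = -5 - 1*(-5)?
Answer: -468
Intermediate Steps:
O = 9 (O = 9 - (-5 - 1*(-5)) = 9 - (-5 + 5) = 9 - 1*0 = 9 + 0 = 9)
u(v, l) = -3 + l
(13*u(3, O))*(-6) = (13*(-3 + 9))*(-6) = (13*6)*(-6) = 78*(-6) = -468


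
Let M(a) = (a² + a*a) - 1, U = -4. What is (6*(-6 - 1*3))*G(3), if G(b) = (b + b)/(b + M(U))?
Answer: -162/17 ≈ -9.5294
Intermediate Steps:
M(a) = -1 + 2*a² (M(a) = (a² + a²) - 1 = 2*a² - 1 = -1 + 2*a²)
G(b) = 2*b/(31 + b) (G(b) = (b + b)/(b + (-1 + 2*(-4)²)) = (2*b)/(b + (-1 + 2*16)) = (2*b)/(b + (-1 + 32)) = (2*b)/(b + 31) = (2*b)/(31 + b) = 2*b/(31 + b))
(6*(-6 - 1*3))*G(3) = (6*(-6 - 1*3))*(2*3/(31 + 3)) = (6*(-6 - 3))*(2*3/34) = (6*(-9))*(2*3*(1/34)) = -54*3/17 = -162/17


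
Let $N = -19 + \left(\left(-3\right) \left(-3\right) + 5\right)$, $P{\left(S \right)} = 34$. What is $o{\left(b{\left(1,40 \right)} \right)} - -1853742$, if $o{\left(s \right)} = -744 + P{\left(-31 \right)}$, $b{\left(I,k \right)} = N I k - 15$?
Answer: $1853032$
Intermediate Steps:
$N = -5$ ($N = -19 + \left(9 + 5\right) = -19 + 14 = -5$)
$b{\left(I,k \right)} = -15 - 5 I k$ ($b{\left(I,k \right)} = - 5 I k - 15 = -15 - 5 I k$)
$o{\left(s \right)} = -710$ ($o{\left(s \right)} = -744 + 34 = -710$)
$o{\left(b{\left(1,40 \right)} \right)} - -1853742 = -710 - -1853742 = -710 + 1853742 = 1853032$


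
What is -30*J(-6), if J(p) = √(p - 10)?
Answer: -120*I ≈ -120.0*I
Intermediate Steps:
J(p) = √(-10 + p)
-30*J(-6) = -30*√(-10 - 6) = -120*I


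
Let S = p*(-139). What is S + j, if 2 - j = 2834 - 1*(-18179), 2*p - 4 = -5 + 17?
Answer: -22123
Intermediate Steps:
p = 8 (p = 2 + (-5 + 17)/2 = 2 + (½)*12 = 2 + 6 = 8)
j = -21011 (j = 2 - (2834 - 1*(-18179)) = 2 - (2834 + 18179) = 2 - 1*21013 = 2 - 21013 = -21011)
S = -1112 (S = 8*(-139) = -1112)
S + j = -1112 - 21011 = -22123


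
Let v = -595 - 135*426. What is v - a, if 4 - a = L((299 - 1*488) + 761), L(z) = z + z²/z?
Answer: -56965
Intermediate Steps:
L(z) = 2*z (L(z) = z + z = 2*z)
v = -58105 (v = -595 - 57510 = -58105)
a = -1140 (a = 4 - 2*((299 - 1*488) + 761) = 4 - 2*((299 - 488) + 761) = 4 - 2*(-189 + 761) = 4 - 2*572 = 4 - 1*1144 = 4 - 1144 = -1140)
v - a = -58105 - 1*(-1140) = -58105 + 1140 = -56965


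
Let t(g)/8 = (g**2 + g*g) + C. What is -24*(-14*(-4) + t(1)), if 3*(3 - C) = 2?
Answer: -2176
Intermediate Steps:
C = 7/3 (C = 3 - 1/3*2 = 3 - 2/3 = 7/3 ≈ 2.3333)
t(g) = 56/3 + 16*g**2 (t(g) = 8*((g**2 + g*g) + 7/3) = 8*((g**2 + g**2) + 7/3) = 8*(2*g**2 + 7/3) = 8*(7/3 + 2*g**2) = 56/3 + 16*g**2)
-24*(-14*(-4) + t(1)) = -24*(-14*(-4) + (56/3 + 16*1**2)) = -24*(56 + (56/3 + 16*1)) = -24*(56 + (56/3 + 16)) = -24*(56 + 104/3) = -24*272/3 = -2176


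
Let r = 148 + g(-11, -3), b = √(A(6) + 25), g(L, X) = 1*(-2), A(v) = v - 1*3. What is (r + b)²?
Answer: 21344 + 584*√7 ≈ 22889.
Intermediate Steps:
A(v) = -3 + v (A(v) = v - 3 = -3 + v)
g(L, X) = -2
b = 2*√7 (b = √((-3 + 6) + 25) = √(3 + 25) = √28 = 2*√7 ≈ 5.2915)
r = 146 (r = 148 - 2 = 146)
(r + b)² = (146 + 2*√7)²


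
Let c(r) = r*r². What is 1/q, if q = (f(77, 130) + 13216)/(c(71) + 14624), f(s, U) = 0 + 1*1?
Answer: 372535/13217 ≈ 28.186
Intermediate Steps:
c(r) = r³
f(s, U) = 1 (f(s, U) = 0 + 1 = 1)
q = 13217/372535 (q = (1 + 13216)/(71³ + 14624) = 13217/(357911 + 14624) = 13217/372535 ≈ 0.035479)
1/q = 1/(13217/372535) = 372535/13217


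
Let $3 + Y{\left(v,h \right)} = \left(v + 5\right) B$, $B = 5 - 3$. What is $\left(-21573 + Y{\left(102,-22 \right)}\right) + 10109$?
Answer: $-11253$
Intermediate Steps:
$B = 2$ ($B = 5 - 3 = 2$)
$Y{\left(v,h \right)} = 7 + 2 v$ ($Y{\left(v,h \right)} = -3 + \left(v + 5\right) 2 = -3 + \left(5 + v\right) 2 = -3 + \left(10 + 2 v\right) = 7 + 2 v$)
$\left(-21573 + Y{\left(102,-22 \right)}\right) + 10109 = \left(-21573 + \left(7 + 2 \cdot 102\right)\right) + 10109 = \left(-21573 + \left(7 + 204\right)\right) + 10109 = \left(-21573 + 211\right) + 10109 = -21362 + 10109 = -11253$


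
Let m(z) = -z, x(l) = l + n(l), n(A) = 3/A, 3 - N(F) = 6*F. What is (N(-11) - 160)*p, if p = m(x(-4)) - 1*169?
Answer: 59787/4 ≈ 14947.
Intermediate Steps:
N(F) = 3 - 6*F
x(l) = l + 3/l
p = -657/4 (p = -(-4 + 3/(-4)) - 1*169 = -(-4 + 3*(-¼)) - 169 = -(-4 - ¾) - 169 = -1*(-19/4) - 169 = 19/4 - 169 = -657/4 ≈ -164.25)
(N(-11) - 160)*p = ((3 - 6*(-11)) - 160)*(-657/4) = ((3 + 66) - 160)*(-657/4) = (69 - 160)*(-657/4) = -91*(-657/4) = 59787/4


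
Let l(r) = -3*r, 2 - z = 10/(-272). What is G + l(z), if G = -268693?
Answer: -36543079/136 ≈ -2.6870e+5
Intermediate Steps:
z = 277/136 (z = 2 - 10/(-272) = 2 - 10*(-1)/272 = 2 - 1*(-5/136) = 2 + 5/136 = 277/136 ≈ 2.0368)
G + l(z) = -268693 - 3*277/136 = -268693 - 831/136 = -36543079/136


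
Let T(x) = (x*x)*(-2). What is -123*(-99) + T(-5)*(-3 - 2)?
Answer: 12427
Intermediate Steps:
T(x) = -2*x² (T(x) = x²*(-2) = -2*x²)
-123*(-99) + T(-5)*(-3 - 2) = -123*(-99) + (-2*(-5)²)*(-3 - 2) = 12177 - 2*25*(-5) = 12177 - 50*(-5) = 12177 + 250 = 12427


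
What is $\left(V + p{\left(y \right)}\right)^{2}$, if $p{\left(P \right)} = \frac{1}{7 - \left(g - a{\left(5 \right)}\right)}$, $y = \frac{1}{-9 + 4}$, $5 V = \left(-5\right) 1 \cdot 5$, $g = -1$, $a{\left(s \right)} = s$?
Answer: $\frac{4096}{169} \approx 24.237$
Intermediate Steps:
$V = -5$ ($V = \frac{\left(-5\right) 1 \cdot 5}{5} = \frac{\left(-5\right) 5}{5} = \frac{1}{5} \left(-25\right) = -5$)
$y = - \frac{1}{5}$ ($y = \frac{1}{-5} = - \frac{1}{5} \approx -0.2$)
$p{\left(P \right)} = \frac{1}{13}$ ($p{\left(P \right)} = \frac{1}{7 + \left(5 - -1\right)} = \frac{1}{7 + \left(5 + 1\right)} = \frac{1}{7 + 6} = \frac{1}{13}$)
$\left(V + p{\left(y \right)}\right)^{2} = \left(-5 + \frac{1}{13}\right)^{2} = \left(- \frac{64}{13}\right)^{2} = \frac{4096}{169}$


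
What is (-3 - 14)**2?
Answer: 289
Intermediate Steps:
(-3 - 14)**2 = (-17)**2 = 289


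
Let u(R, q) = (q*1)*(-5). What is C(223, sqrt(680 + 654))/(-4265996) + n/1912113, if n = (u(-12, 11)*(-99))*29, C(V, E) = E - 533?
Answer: 10708591343/129477244596 - sqrt(1334)/4265996 ≈ 0.082698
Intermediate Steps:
C(V, E) = -533 + E
u(R, q) = -5*q (u(R, q) = q*(-5) = -5*q)
n = 157905 (n = (-5*11*(-99))*29 = -55*(-99)*29 = 5445*29 = 157905)
C(223, sqrt(680 + 654))/(-4265996) + n/1912113 = (-533 + sqrt(680 + 654))/(-4265996) + 157905/1912113 = (-533 + sqrt(1334))*(-1/4265996) + 157905*(1/1912113) = (533/4265996 - sqrt(1334)/4265996) + 17545/212457 = 10708591343/129477244596 - sqrt(1334)/4265996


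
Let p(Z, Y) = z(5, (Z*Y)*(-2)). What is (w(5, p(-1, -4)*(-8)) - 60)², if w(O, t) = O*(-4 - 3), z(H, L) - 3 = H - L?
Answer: 9025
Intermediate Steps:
z(H, L) = 3 + H - L (z(H, L) = 3 + (H - L) = 3 + H - L)
p(Z, Y) = 8 + 2*Y*Z (p(Z, Y) = 3 + 5 - Z*Y*(-2) = 3 + 5 - Y*Z*(-2) = 3 + 5 - (-2)*Y*Z = 3 + 5 + 2*Y*Z = 8 + 2*Y*Z)
w(O, t) = -7*O (w(O, t) = O*(-7) = -7*O)
(w(5, p(-1, -4)*(-8)) - 60)² = (-7*5 - 60)² = (-35 - 60)² = (-95)² = 9025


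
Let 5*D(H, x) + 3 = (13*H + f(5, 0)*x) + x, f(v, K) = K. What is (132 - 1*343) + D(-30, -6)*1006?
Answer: -402449/5 ≈ -80490.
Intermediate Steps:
D(H, x) = -3/5 + x/5 + 13*H/5 (D(H, x) = -3/5 + ((13*H + 0*x) + x)/5 = -3/5 + ((13*H + 0) + x)/5 = -3/5 + (13*H + x)/5 = -3/5 + (x + 13*H)/5 = -3/5 + (x/5 + 13*H/5) = -3/5 + x/5 + 13*H/5)
(132 - 1*343) + D(-30, -6)*1006 = (132 - 1*343) + (-3/5 + (1/5)*(-6) + (13/5)*(-30))*1006 = (132 - 343) + (-3/5 - 6/5 - 78)*1006 = -211 - 399/5*1006 = -211 - 401394/5 = -402449/5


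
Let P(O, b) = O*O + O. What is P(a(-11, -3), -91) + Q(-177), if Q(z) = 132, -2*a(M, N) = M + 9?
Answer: 134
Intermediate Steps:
a(M, N) = -9/2 - M/2 (a(M, N) = -(M + 9)/2 = -(9 + M)/2 = -9/2 - M/2)
P(O, b) = O + O² (P(O, b) = O² + O = O + O²)
P(a(-11, -3), -91) + Q(-177) = (-9/2 - ½*(-11))*(1 + (-9/2 - ½*(-11))) + 132 = (-9/2 + 11/2)*(1 + (-9/2 + 11/2)) + 132 = 1*(1 + 1) + 132 = 1*2 + 132 = 2 + 132 = 134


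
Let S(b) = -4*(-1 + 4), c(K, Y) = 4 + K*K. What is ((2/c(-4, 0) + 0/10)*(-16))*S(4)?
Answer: 96/5 ≈ 19.200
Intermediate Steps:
c(K, Y) = 4 + K**2
S(b) = -12 (S(b) = -4*3 = -12)
((2/c(-4, 0) + 0/10)*(-16))*S(4) = ((2/(4 + (-4)**2) + 0/10)*(-16))*(-12) = ((2/(4 + 16) + 0*(1/10))*(-16))*(-12) = ((2/20 + 0)*(-16))*(-12) = ((2*(1/20) + 0)*(-16))*(-12) = ((1/10 + 0)*(-16))*(-12) = ((1/10)*(-16))*(-12) = -8/5*(-12) = 96/5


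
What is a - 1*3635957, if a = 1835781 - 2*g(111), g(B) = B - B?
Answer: -1800176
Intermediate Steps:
g(B) = 0
a = 1835781 (a = 1835781 - 2*0 = 1835781 + 0 = 1835781)
a - 1*3635957 = 1835781 - 1*3635957 = 1835781 - 3635957 = -1800176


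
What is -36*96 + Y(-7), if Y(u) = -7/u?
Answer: -3455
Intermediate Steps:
-36*96 + Y(-7) = -36*96 - 7/(-7) = -3456 - 7*(-⅐) = -3456 + 1 = -3455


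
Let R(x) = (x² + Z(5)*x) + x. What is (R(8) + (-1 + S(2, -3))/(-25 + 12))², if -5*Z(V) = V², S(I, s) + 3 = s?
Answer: 178929/169 ≈ 1058.8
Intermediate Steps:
S(I, s) = -3 + s
Z(V) = -V²/5
R(x) = x² - 4*x (R(x) = (x² + (-⅕*5²)*x) + x = (x² + (-⅕*25)*x) + x = (x² - 5*x) + x = x² - 4*x)
(R(8) + (-1 + S(2, -3))/(-25 + 12))² = (8*(-4 + 8) + (-1 + (-3 - 3))/(-25 + 12))² = (8*4 + (-1 - 6)/(-13))² = (32 - 7*(-1/13))² = (32 + 7/13)² = (423/13)² = 178929/169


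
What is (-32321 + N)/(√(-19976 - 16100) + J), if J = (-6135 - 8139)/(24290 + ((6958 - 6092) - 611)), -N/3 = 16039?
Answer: 7045470508635/5433610845244 + 24230219088475*I*√9019/5433610845244 ≈ 1.2966 + 423.49*I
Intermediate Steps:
N = -48117 (N = -3*16039 = -48117)
J = -14274/24545 (J = -14274/(24290 + (866 - 611)) = -14274/(24290 + 255) = -14274/24545 ≈ -0.58154)
(-32321 + N)/(√(-19976 - 16100) + J) = (-32321 - 48117)/(√(-19976 - 16100) - 14274/24545) = -80438/(√(-36076) - 14274/24545) = -80438/(2*I*√9019 - 14274/24545) = -80438/(-14274/24545 + 2*I*√9019)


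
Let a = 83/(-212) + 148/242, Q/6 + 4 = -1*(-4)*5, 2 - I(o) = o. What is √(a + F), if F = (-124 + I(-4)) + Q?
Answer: I*√29611047/1166 ≈ 4.6669*I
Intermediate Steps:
I(o) = 2 - o
Q = 96 (Q = -24 + 6*(-1*(-4)*5) = -24 + 6*(4*5) = -24 + 6*20 = -24 + 120 = 96)
F = -22 (F = (-124 + (2 - 1*(-4))) + 96 = (-124 + (2 + 4)) + 96 = (-124 + 6) + 96 = -118 + 96 = -22)
a = 5645/25652 (a = 83*(-1/212) + 148*(1/242) = -83/212 + 74/121 = 5645/25652 ≈ 0.22006)
√(a + F) = √(5645/25652 - 22) = √(-558699/25652) = I*√29611047/1166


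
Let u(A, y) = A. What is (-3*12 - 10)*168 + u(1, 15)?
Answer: -7727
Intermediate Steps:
(-3*12 - 10)*168 + u(1, 15) = (-3*12 - 10)*168 + 1 = (-36 - 10)*168 + 1 = -46*168 + 1 = -7728 + 1 = -7727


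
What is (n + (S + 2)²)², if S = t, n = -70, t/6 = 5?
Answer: 910116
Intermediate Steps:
t = 30 (t = 6*5 = 30)
S = 30
(n + (S + 2)²)² = (-70 + (30 + 2)²)² = (-70 + 32²)² = (-70 + 1024)² = 954² = 910116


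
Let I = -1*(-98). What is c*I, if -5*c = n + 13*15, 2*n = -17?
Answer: -18277/5 ≈ -3655.4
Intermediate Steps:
n = -17/2 (n = (1/2)*(-17) = -17/2 ≈ -8.5000)
I = 98
c = -373/10 (c = -(-17/2 + 13*15)/5 = -(-17/2 + 195)/5 = -1/5*373/2 = -373/10 ≈ -37.300)
c*I = -373/10*98 = -18277/5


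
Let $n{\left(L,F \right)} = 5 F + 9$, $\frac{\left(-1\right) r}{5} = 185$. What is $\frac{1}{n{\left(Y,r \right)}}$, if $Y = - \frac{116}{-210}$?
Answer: $- \frac{1}{4616} \approx -0.00021664$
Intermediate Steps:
$r = -925$ ($r = \left(-5\right) 185 = -925$)
$Y = \frac{58}{105}$ ($Y = \left(-116\right) \left(- \frac{1}{210}\right) = \frac{58}{105} \approx 0.55238$)
$n{\left(L,F \right)} = 9 + 5 F$
$\frac{1}{n{\left(Y,r \right)}} = \frac{1}{9 + 5 \left(-925\right)} = \frac{1}{9 - 4625} = \frac{1}{-4616} = - \frac{1}{4616}$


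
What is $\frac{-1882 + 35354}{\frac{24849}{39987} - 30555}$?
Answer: $- \frac{9294756}{8484569} \approx -1.0955$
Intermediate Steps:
$\frac{-1882 + 35354}{\frac{24849}{39987} - 30555} = \frac{33472}{24849 \cdot \frac{1}{39987} - 30555} = \frac{33472}{\frac{2761}{4443} - 30555} = \frac{33472}{- \frac{135753104}{4443}} = 33472 \left(- \frac{4443}{135753104}\right) = - \frac{9294756}{8484569}$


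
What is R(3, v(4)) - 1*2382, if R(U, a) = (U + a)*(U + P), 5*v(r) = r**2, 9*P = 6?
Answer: -35389/15 ≈ -2359.3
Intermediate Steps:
P = 2/3 (P = (1/9)*6 = 2/3 ≈ 0.66667)
v(r) = r**2/5
R(U, a) = (2/3 + U)*(U + a) (R(U, a) = (U + a)*(U + 2/3) = (U + a)*(2/3 + U) = (2/3 + U)*(U + a))
R(3, v(4)) - 1*2382 = (3**2 + (2/3)*3 + 2*((1/5)*4**2)/3 + 3*((1/5)*4**2)) - 1*2382 = (9 + 2 + 2*((1/5)*16)/3 + 3*((1/5)*16)) - 2382 = (9 + 2 + (2/3)*(16/5) + 3*(16/5)) - 2382 = (9 + 2 + 32/15 + 48/5) - 2382 = 341/15 - 2382 = -35389/15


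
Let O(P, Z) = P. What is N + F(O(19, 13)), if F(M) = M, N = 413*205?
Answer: 84684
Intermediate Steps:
N = 84665
N + F(O(19, 13)) = 84665 + 19 = 84684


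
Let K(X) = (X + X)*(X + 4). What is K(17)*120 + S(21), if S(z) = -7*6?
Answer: 85638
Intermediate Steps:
S(z) = -42
K(X) = 2*X*(4 + X) (K(X) = (2*X)*(4 + X) = 2*X*(4 + X))
K(17)*120 + S(21) = (2*17*(4 + 17))*120 - 42 = (2*17*21)*120 - 42 = 714*120 - 42 = 85680 - 42 = 85638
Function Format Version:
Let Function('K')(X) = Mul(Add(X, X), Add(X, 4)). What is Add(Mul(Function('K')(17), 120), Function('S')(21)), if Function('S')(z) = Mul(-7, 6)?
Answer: 85638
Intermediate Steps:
Function('S')(z) = -42
Function('K')(X) = Mul(2, X, Add(4, X)) (Function('K')(X) = Mul(Mul(2, X), Add(4, X)) = Mul(2, X, Add(4, X)))
Add(Mul(Function('K')(17), 120), Function('S')(21)) = Add(Mul(Mul(2, 17, Add(4, 17)), 120), -42) = Add(Mul(Mul(2, 17, 21), 120), -42) = Add(Mul(714, 120), -42) = Add(85680, -42) = 85638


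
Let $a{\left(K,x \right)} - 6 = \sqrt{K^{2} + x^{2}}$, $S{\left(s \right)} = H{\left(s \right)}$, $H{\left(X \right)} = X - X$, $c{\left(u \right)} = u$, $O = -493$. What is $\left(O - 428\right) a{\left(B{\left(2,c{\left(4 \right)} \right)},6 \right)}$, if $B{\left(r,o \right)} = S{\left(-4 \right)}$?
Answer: $-11052$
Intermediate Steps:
$H{\left(X \right)} = 0$
$S{\left(s \right)} = 0$
$B{\left(r,o \right)} = 0$
$a{\left(K,x \right)} = 6 + \sqrt{K^{2} + x^{2}}$
$\left(O - 428\right) a{\left(B{\left(2,c{\left(4 \right)} \right)},6 \right)} = \left(-493 - 428\right) \left(6 + \sqrt{0^{2} + 6^{2}}\right) = - 921 \left(6 + \sqrt{0 + 36}\right) = - 921 \left(6 + \sqrt{36}\right) = - 921 \left(6 + 6\right) = \left(-921\right) 12 = -11052$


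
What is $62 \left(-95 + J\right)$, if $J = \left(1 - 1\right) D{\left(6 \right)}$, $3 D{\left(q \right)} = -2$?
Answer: $-5890$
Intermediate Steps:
$D{\left(q \right)} = - \frac{2}{3}$ ($D{\left(q \right)} = \frac{1}{3} \left(-2\right) = - \frac{2}{3}$)
$J = 0$ ($J = \left(1 - 1\right) \left(- \frac{2}{3}\right) = 0 \left(- \frac{2}{3}\right) = 0$)
$62 \left(-95 + J\right) = 62 \left(-95 + 0\right) = 62 \left(-95\right) = -5890$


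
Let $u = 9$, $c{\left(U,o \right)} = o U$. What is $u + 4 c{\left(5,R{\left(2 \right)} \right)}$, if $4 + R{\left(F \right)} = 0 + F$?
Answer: $-31$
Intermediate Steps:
$R{\left(F \right)} = -4 + F$ ($R{\left(F \right)} = -4 + \left(0 + F\right) = -4 + F$)
$c{\left(U,o \right)} = U o$
$u + 4 c{\left(5,R{\left(2 \right)} \right)} = 9 + 4 \cdot 5 \left(-4 + 2\right) = 9 + 4 \cdot 5 \left(-2\right) = 9 + 4 \left(-10\right) = 9 - 40 = -31$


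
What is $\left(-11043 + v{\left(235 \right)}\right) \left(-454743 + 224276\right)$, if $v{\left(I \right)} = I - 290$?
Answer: $2557722766$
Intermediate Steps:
$v{\left(I \right)} = -290 + I$
$\left(-11043 + v{\left(235 \right)}\right) \left(-454743 + 224276\right) = \left(-11043 + \left(-290 + 235\right)\right) \left(-454743 + 224276\right) = \left(-11043 - 55\right) \left(-230467\right) = \left(-11098\right) \left(-230467\right) = 2557722766$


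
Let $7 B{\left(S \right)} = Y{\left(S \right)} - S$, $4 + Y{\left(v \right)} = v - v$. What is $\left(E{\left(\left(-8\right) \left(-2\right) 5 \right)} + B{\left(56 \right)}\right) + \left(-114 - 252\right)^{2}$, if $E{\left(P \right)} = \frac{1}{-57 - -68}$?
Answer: $\frac{10313959}{77} \approx 1.3395 \cdot 10^{5}$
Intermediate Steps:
$Y{\left(v \right)} = -4$ ($Y{\left(v \right)} = -4 + \left(v - v\right) = -4 + 0 = -4$)
$B{\left(S \right)} = - \frac{4}{7} - \frac{S}{7}$ ($B{\left(S \right)} = \frac{-4 - S}{7} = - \frac{4}{7} - \frac{S}{7}$)
$E{\left(P \right)} = \frac{1}{11}$ ($E{\left(P \right)} = \frac{1}{-57 + 68} = \frac{1}{11}$)
$\left(E{\left(\left(-8\right) \left(-2\right) 5 \right)} + B{\left(56 \right)}\right) + \left(-114 - 252\right)^{2} = \left(\frac{1}{11} - \frac{60}{7}\right) + \left(-114 - 252\right)^{2} = \left(\frac{1}{11} - \frac{60}{7}\right) + \left(-366\right)^{2} = \left(\frac{1}{11} - \frac{60}{7}\right) + 133956 = - \frac{653}{77} + 133956 = \frac{10313959}{77}$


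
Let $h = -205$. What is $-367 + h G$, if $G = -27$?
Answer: $5168$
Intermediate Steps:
$-367 + h G = -367 - -5535 = -367 + 5535 = 5168$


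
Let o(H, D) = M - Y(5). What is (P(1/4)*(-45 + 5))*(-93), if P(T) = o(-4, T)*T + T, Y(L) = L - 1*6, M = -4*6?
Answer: -20460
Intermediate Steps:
M = -24
Y(L) = -6 + L (Y(L) = L - 6 = -6 + L)
o(H, D) = -23 (o(H, D) = -24 - (-6 + 5) = -24 - 1*(-1) = -24 + 1 = -23)
P(T) = -22*T (P(T) = -23*T + T = -22*T)
(P(1/4)*(-45 + 5))*(-93) = ((-22/4)*(-45 + 5))*(-93) = (-22*¼*(-40))*(-93) = -11/2*(-40)*(-93) = 220*(-93) = -20460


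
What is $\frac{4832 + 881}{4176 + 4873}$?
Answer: $\frac{5713}{9049} \approx 0.63134$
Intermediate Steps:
$\frac{4832 + 881}{4176 + 4873} = \frac{5713}{9049}$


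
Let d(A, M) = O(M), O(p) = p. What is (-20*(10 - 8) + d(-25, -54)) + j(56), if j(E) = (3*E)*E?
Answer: 9314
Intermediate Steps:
j(E) = 3*E**2
d(A, M) = M
(-20*(10 - 8) + d(-25, -54)) + j(56) = (-20*(10 - 8) - 54) + 3*56**2 = (-20*2 - 54) + 3*3136 = (-40 - 54) + 9408 = -94 + 9408 = 9314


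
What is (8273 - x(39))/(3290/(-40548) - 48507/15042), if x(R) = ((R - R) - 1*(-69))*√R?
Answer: -83863401/33512 + 699453*√39/33512 ≈ -2372.1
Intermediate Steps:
x(R) = 69*√R (x(R) = (0 + 69)*√R = 69*√R)
(8273 - x(39))/(3290/(-40548) - 48507/15042) = (8273 - 69*√39)/(3290/(-40548) - 48507/15042) = (8273 - 69*√39)/(3290*(-1/40548) - 48507*1/15042) = (8273 - 69*√39)/(-1645/20274 - 703/218) = (8273 - 69*√39)/(-33512/10137) = (8273 - 69*√39)*(-10137/33512) = -83863401/33512 + 699453*√39/33512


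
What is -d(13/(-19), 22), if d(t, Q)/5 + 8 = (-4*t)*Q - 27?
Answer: -2395/19 ≈ -126.05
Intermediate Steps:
d(t, Q) = -175 - 20*Q*t (d(t, Q) = -40 + 5*((-4*t)*Q - 27) = -40 + 5*(-4*Q*t - 27) = -40 + 5*(-27 - 4*Q*t) = -40 + (-135 - 20*Q*t) = -175 - 20*Q*t)
-d(13/(-19), 22) = -(-175 - 20*22*13/(-19)) = -(-175 - 20*22*13*(-1/19)) = -(-175 - 20*22*(-13/19)) = -(-175 + 5720/19) = -1*2395/19 = -2395/19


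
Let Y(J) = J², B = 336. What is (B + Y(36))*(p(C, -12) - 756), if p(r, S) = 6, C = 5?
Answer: -1224000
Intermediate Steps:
(B + Y(36))*(p(C, -12) - 756) = (336 + 36²)*(6 - 756) = (336 + 1296)*(-750) = 1632*(-750) = -1224000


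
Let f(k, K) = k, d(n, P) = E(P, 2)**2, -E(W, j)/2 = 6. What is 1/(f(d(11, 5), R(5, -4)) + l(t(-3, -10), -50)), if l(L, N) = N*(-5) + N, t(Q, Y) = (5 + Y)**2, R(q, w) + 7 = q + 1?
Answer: 1/344 ≈ 0.0029070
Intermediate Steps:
E(W, j) = -12 (E(W, j) = -2*6 = -12)
R(q, w) = -6 + q (R(q, w) = -7 + (q + 1) = -7 + (1 + q) = -6 + q)
d(n, P) = 144 (d(n, P) = (-12)**2 = 144)
l(L, N) = -4*N (l(L, N) = -5*N + N = -4*N)
1/(f(d(11, 5), R(5, -4)) + l(t(-3, -10), -50)) = 1/(144 - 4*(-50)) = 1/(144 + 200) = 1/344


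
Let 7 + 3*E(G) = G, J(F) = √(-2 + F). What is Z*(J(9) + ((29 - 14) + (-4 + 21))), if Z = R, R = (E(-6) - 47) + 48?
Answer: -320/3 - 10*√7/3 ≈ -115.49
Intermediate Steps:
E(G) = -7/3 + G/3
R = -10/3 (R = ((-7/3 + (⅓)*(-6)) - 47) + 48 = ((-7/3 - 2) - 47) + 48 = (-13/3 - 47) + 48 = -154/3 + 48 = -10/3 ≈ -3.3333)
Z = -10/3 ≈ -3.3333
Z*(J(9) + ((29 - 14) + (-4 + 21))) = -10*(√(-2 + 9) + ((29 - 14) + (-4 + 21)))/3 = -10*(√7 + (15 + 17))/3 = -10*(√7 + 32)/3 = -10*(32 + √7)/3 = -320/3 - 10*√7/3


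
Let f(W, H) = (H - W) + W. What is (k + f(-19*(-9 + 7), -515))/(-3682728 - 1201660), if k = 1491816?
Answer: -1491301/4884388 ≈ -0.30532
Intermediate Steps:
f(W, H) = H
(k + f(-19*(-9 + 7), -515))/(-3682728 - 1201660) = (1491816 - 515)/(-3682728 - 1201660) = 1491301/(-4884388) = 1491301*(-1/4884388) = -1491301/4884388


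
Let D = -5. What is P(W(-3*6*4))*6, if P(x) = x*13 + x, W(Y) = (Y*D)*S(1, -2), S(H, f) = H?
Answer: 30240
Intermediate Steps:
W(Y) = -5*Y (W(Y) = (Y*(-5))*1 = -5*Y*1 = -5*Y)
P(x) = 14*x (P(x) = 13*x + x = 14*x)
P(W(-3*6*4))*6 = (14*(-5*(-3*6)*4))*6 = (14*(-(-90)*4))*6 = (14*(-5*(-72)))*6 = (14*360)*6 = 5040*6 = 30240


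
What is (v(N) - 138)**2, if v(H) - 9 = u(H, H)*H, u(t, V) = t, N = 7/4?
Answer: 4060225/256 ≈ 15860.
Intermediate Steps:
N = 7/4 (N = 7*(1/4) = 7/4 ≈ 1.7500)
v(H) = 9 + H**2 (v(H) = 9 + H*H = 9 + H**2)
(v(N) - 138)**2 = ((9 + (7/4)**2) - 138)**2 = ((9 + 49/16) - 138)**2 = (193/16 - 138)**2 = (-2015/16)**2 = 4060225/256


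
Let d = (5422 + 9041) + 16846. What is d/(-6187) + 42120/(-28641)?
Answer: -385772503/59067289 ≈ -6.5311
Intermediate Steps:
d = 31309 (d = 14463 + 16846 = 31309)
d/(-6187) + 42120/(-28641) = 31309/(-6187) + 42120/(-28641) = 31309*(-1/6187) + 42120*(-1/28641) = -31309/6187 - 14040/9547 = -385772503/59067289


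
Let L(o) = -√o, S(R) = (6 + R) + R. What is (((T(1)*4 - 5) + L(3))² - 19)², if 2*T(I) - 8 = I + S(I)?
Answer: 690717 - 95700*√3 ≈ 5.2496e+5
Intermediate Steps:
S(R) = 6 + 2*R
T(I) = 7 + 3*I/2 (T(I) = 4 + (I + (6 + 2*I))/2 = 4 + (6 + 3*I)/2 = 4 + (3 + 3*I/2) = 7 + 3*I/2)
(((T(1)*4 - 5) + L(3))² - 19)² = ((((7 + (3/2)*1)*4 - 5) - √3)² - 19)² = ((((7 + 3/2)*4 - 5) - √3)² - 19)² = ((((17/2)*4 - 5) - √3)² - 19)² = (((34 - 5) - √3)² - 19)² = ((29 - √3)² - 19)² = (-19 + (29 - √3)²)²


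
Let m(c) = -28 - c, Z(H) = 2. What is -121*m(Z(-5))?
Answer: 3630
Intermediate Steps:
-121*m(Z(-5)) = -121*(-28 - 1*2) = -121*(-28 - 2) = -121*(-30) = 3630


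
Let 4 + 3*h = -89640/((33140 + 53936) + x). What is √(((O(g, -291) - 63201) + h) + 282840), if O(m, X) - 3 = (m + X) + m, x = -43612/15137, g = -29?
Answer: √2142850134043995287730/98851935 ≈ 468.29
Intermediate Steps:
x = -43612/15137 (x = -43612*1/15137 = -43612/15137 ≈ -2.8812)
O(m, X) = 3 + X + 2*m (O(m, X) = 3 + ((m + X) + m) = 3 + ((X + m) + m) = 3 + (X + 2*m) = 3 + X + 2*m)
h = -165724597/98851935 (h = -4/3 + (-89640/((33140 + 53936) - 43612/15137))/3 = -4/3 + (-89640/(87076 - 43612/15137))/3 = -4/3 + (-89640/1318025800/15137)/3 = -4/3 + (-89640*15137/1318025800)/3 = -4/3 + (⅓)*(-33922017/32950645) = -4/3 - 11307339/32950645 = -165724597/98851935 ≈ -1.6765)
√(((O(g, -291) - 63201) + h) + 282840) = √((((3 - 291 + 2*(-29)) - 63201) - 165724597/98851935) + 282840) = √((((3 - 291 - 58) - 63201) - 165724597/98851935) + 282840) = √(((-346 - 63201) - 165724597/98851935) + 282840) = √((-63547 - 165724597/98851935) + 282840) = √(-6281909638042/98851935 + 282840) = √(21677371657358/98851935) = √2142850134043995287730/98851935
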